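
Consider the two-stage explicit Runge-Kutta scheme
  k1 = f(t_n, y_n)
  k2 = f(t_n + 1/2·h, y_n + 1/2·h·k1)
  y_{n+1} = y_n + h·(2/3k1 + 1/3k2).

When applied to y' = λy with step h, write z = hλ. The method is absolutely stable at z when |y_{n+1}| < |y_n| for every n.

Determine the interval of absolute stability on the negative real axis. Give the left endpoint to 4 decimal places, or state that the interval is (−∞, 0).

z∈(-6.0000,0).

Test eqn y'=λy, z=hλ:
  k1=λy_n ⇒ h·k1=z·y_n;  k2=λ(1+1/2z)y_n ⇒ h·k2=z(1+1/2z)y_n
  y_{n+1}/y_n = 1 + 2/3z + 1/3z(1+1/2z) = 1 + z + 1/6z²
  ⇒ R(z) = 1 + z + 1/6z².

Find x<0 with |R(x)|<1.
x=-0.36: |R|=0.6616
R=1: x+1/6x²=0 ⇒ x=−6=-6.0000; min R=1−1/(4·1/6)=-0.5000>−1
Confirm numerically:
  x=-5.359: |R|=0.42748 <1
  x=-4.121: |R|=0.29056 <1
  x=-3.174: |R|=0.49495 <1
  x=-6.240: |R|=1.24960 >1
  x=-6.079: |R|=1.08004 >1
Interval (-6.0000, 0).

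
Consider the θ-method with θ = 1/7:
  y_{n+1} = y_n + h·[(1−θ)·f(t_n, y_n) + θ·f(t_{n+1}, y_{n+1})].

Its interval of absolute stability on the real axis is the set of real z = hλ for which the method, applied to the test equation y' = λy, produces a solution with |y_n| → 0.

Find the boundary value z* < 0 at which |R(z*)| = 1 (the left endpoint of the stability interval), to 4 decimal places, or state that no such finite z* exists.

left endpoint -2.8000.

Set f=λy, z=hλ:
  y_{n+1} = y_n + z·[6/7·y_n + 1/7·y_{n+1}] ⇒ (1 − 1/7z)y_{n+1} = (1 + 6/7z)y_n
  Hence R(z) = (1 + 6/7z)/(1 − 1/7z).

Boundary: |R(x)|=1, x<0.
x=-0.9: |R|=0.2025
R=−1: 1+6/7x = −1+1/7x ⇒ -5/7x=2 ⇒ x=2/(-5/7)=-2.8000
Confirm numerically:
  x=-2.285: |R|=0.72267 <1
  x=-2.031: |R|=0.57424 <1
  x=-1.558: |R|=0.27436 <1
  x=-3.391: |R|=1.28438 >1
  x=-3.046: |R|=1.12244 >1
So |R|<1 on (-2.8000, 0).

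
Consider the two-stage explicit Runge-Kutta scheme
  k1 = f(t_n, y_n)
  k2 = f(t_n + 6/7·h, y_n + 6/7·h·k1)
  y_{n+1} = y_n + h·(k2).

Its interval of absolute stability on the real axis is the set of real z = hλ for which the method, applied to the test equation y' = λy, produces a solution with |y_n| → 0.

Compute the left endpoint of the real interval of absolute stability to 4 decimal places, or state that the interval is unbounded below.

Test eqn y'=λy, z=hλ:
  k1=λy_n ⇒ h·k1=z·y_n;  k2=λ(1+6/7z)y_n ⇒ h·k2=z(1+6/7z)y_n
  y_{n+1}/y_n = 1 + z(1+6/7z) = 1 + z + 6/7z²
  so R(z) = 1 + z + 6/7z².

Solve |R(x)|<1 on ℝ⁻.
x=-1.02: |R|=0.8718
R=1: x+6/7x²=0 ⇒ x=−7/6=-1.1667; min R=1−1/(4·6/7)=0.7083>−1
Confirm numerically:
  x=-0.688: |R|=0.71772 <1
  x=-0.618: |R|=0.70936 <1
  x=-0.582: |R|=0.70833 <1
  x=-0.530: |R|=0.71077 <1
  x=-1.604: |R|=1.60127 >1
  x=-1.555: |R|=1.51759 >1
So |R|<1 on (-1.1667, 0).

z* = -1.1667.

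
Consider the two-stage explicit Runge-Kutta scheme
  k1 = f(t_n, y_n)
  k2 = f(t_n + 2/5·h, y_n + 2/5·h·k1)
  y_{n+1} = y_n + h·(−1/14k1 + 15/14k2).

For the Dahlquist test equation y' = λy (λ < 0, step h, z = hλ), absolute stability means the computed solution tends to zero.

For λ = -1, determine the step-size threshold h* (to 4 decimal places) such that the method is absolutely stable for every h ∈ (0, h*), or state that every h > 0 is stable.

On y'=λy, z=hλ:
  k1=λy_n ⇒ h·k1=z·y_n;  k2=λ(1+2/5z)y_n ⇒ h·k2=z(1+2/5z)y_n
  y_{n+1}/y_n = 1 − 1/14z + 15/14z(1+2/5z) = 1 + z + 3/7z²
  Hence R(z) = 1 + z + 3/7z².

Find x<0 with |R(x)|<1.
x=-1.74: |R|=0.5575
R=1: x+3/7x²=0 ⇒ x=−7/3=-2.3333; min R=1−1/(4·3/7)=0.4167>−1
Confirm numerically:
  x=-1.719: |R|=0.54741 <1
  x=-1.364: |R|=0.43336 <1
  x=-1.054: |R|=0.42211 <1
  x=-2.830: |R|=1.60239 >1
  x=-2.805: |R|=1.56701 >1
Interval (-2.3333, 0).

(-2.3333,0); λ=-1 ⇒ h* = (7/3)/1 = 2.3333.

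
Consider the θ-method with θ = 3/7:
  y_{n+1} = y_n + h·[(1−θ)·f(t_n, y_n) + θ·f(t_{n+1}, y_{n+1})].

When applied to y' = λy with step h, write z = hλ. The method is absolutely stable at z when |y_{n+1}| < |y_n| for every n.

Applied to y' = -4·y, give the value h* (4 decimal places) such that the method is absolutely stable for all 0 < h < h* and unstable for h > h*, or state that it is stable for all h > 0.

On y'=λy, z=hλ:
  y_{n+1} = y_n + z·[4/7·y_n + 3/7·y_{n+1}] ⇒ (1 − 3/7z)y_{n+1} = (1 + 4/7z)y_n
  ⇒ R(z) = (1 + 4/7z)/(1 − 3/7z).

Need |R(x)|<1, x<0.
x=-1.65: |R|=0.0335
R=−1: 1+4/7x = −1+3/7x ⇒ -1/7x=2 ⇒ x=2/(-1/7)=-14.0000
Confirm numerically:
  x=-12.105: |R|=0.95625 <1
  x=-8.676: |R|=0.83880 <1
  x=-6.955: |R|=0.74717 <1
  x=-5.619: |R|=0.64870 <1
  x=-14.333: |R|=1.00666 >1
  x=-14.293: |R|=1.00587 >1
So |R|<1 on (-14.0000, 0).

(-14.0000,0); λ=-4 ⇒ h* = (14)/4 = 3.5000.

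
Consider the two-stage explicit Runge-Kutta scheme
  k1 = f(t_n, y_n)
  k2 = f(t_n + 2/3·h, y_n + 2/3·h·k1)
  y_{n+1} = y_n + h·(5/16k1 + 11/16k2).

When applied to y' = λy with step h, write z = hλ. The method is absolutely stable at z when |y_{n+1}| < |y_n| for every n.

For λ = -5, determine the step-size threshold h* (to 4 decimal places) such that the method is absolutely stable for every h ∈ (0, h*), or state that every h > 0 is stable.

Set f=λy, z=hλ:
  k1=λy_n ⇒ h·k1=z·y_n;  k2=λ(1+2/3z)y_n ⇒ h·k2=z(1+2/3z)y_n
  y_{n+1}/y_n = 1 + 5/16z + 11/16z(1+2/3z) = 1 + z + 11/24z²
  ⇒ R(z) = 1 + z + 11/24z².

Need |R(x)|<1, x<0.
x=-0.77: |R|=0.5017
R=1: x+11/24x²=0 ⇒ x=−24/11=-2.1818; min R=1−1/(4·11/24)=0.4545>−1
Confirm numerically:
  x=-1.978: |R|=0.81522 <1
  x=-1.810: |R|=0.69155 <1
  x=-1.315: |R|=0.47756 <1
  x=-1.102: |R|=0.45460 <1
  x=-2.477: |R|=1.33512 >1
  x=-2.267: |R|=1.08851 >1
Interval (-2.1818, 0).

(-2.1818,0); λ=-5 ⇒ h* = (24/11)/5 = 0.4364.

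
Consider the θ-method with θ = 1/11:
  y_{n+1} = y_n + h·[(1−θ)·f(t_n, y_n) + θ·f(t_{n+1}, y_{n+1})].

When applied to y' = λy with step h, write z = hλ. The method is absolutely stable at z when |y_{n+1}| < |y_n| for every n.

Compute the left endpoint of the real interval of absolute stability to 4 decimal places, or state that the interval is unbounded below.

Test eqn y'=λy, z=hλ:
  y_{n+1} = y_n + z·[10/11·y_n + 1/11·y_{n+1}] ⇒ (1 − 1/11z)y_{n+1} = (1 + 10/11z)y_n
  Hence R(z) = (1 + 10/11z)/(1 − 1/11z).

Need |R(x)|<1, x<0.
x=-1.59: |R|=0.3892
R=−1: 1+10/11x = −1+1/11x ⇒ -9/11x=2 ⇒ x=2/(-9/11)=-2.4444
Confirm numerically:
  x=-2.291: |R|=0.89610 <1
  x=-2.043: |R|=0.72299 <1
  x=-1.500: |R|=0.32000 <1
  x=-1.067: |R|=0.02735 <1
  x=-2.587: |R|=1.09443 >1
  x=-2.570: |R|=1.08327 >1
Interval (-2.4444, 0).

left endpoint -2.4444.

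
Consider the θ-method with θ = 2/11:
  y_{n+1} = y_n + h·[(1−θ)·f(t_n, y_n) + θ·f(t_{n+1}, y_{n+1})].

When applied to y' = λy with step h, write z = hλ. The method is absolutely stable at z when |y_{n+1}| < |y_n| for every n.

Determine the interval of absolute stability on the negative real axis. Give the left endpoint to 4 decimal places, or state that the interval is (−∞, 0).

(-3.1429, 0).

On y'=λy, z=hλ:
  y_{n+1} = y_n + z·[9/11·y_n + 2/11·y_{n+1}] ⇒ (1 − 2/11z)y_{n+1} = (1 + 9/11z)y_n
  ⇒ R(z) = (1 + 9/11z)/(1 − 2/11z).

Need |R(x)|<1, x<0.
x=-0.44: |R|=0.5926
R=−1: 1+9/11x = −1+2/11x ⇒ -7/11x=2 ⇒ x=2/(-7/11)=-3.1429
Confirm numerically:
  x=-3.092: |R|=0.97928 <1
  x=-2.444: |R|=0.69209 <1
  x=-1.711: |R|=0.30502 <1
  x=-1.642: |R|=0.26449 <1
  x=-3.572: |R|=1.16556 >1
  x=-3.239: |R|=1.03851 >1
Stable set (-3.1429, 0).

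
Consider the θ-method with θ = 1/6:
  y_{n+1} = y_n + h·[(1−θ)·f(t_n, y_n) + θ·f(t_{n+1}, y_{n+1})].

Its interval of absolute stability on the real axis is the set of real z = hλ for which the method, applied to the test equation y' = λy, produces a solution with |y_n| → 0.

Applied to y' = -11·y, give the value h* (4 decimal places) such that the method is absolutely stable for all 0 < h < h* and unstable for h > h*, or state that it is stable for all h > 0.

Test eqn y'=λy, z=hλ:
  y_{n+1} = y_n + z·[5/6·y_n + 1/6·y_{n+1}] ⇒ (1 − 1/6z)y_{n+1} = (1 + 5/6z)y_n
  so R(z) = (1 + 5/6z)/(1 − 1/6z).

Boundary: |R(x)|=1, x<0.
x=-1.22: |R|=0.0139
R=−1: 1+5/6x = −1+1/6x ⇒ -2/3x=2 ⇒ x=2/(-2/3)=-3.0000
Confirm numerically:
  x=-2.515: |R|=0.77217 <1
  x=-2.413: |R|=0.72091 <1
  x=-1.806: |R|=0.38816 <1
  x=-3.495: |R|=1.20853 >1
  x=-3.305: |R|=1.13111 >1
  x=-3.132: |R|=1.05782 >1
Interval (-3.0000, 0).

(-3.0000,0); λ=-11 ⇒ h* = (3)/11 = 0.2727.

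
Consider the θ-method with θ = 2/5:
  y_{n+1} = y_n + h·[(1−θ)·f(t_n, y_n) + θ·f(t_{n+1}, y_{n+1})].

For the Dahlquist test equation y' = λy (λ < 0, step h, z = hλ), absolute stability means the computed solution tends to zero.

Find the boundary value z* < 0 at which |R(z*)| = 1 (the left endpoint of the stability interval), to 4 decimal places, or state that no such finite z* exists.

Set f=λy, z=hλ:
  y_{n+1} = y_n + z·[3/5·y_n + 2/5·y_{n+1}] ⇒ (1 − 2/5z)y_{n+1} = (1 + 3/5z)y_n
  R(z) = (1 + 3/5z)/(1 − 2/5z).

Boundary: |R(x)|=1, x<0.
x=-0.52: |R|=0.5695
R=−1: 1+3/5x = −1+2/5x ⇒ -1/5x=2 ⇒ x=2/(-1/5)=-10.0000
Confirm numerically:
  x=-8.046: |R|=0.90736 <1
  x=-5.646: |R|=0.73275 <1
  x=-4.868: |R|=0.65174 <1
  x=-10.285: |R|=1.01115 >1
  x=-10.269: |R|=1.01053 >1
Stable set (-10.0000, 0).

left endpoint -10.0000.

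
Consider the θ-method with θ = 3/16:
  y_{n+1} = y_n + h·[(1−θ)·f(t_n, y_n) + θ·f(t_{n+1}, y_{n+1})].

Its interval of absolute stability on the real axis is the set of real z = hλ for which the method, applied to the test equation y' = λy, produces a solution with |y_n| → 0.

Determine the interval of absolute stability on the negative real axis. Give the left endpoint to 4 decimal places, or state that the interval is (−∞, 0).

(-3.2000, 0).

Test eqn y'=λy, z=hλ:
  y_{n+1} = y_n + z·[13/16·y_n + 3/16·y_{n+1}] ⇒ (1 − 3/16z)y_{n+1} = (1 + 13/16z)y_n
  ⇒ R(z) = (1 + 13/16z)/(1 − 3/16z).

Boundary: |R(x)|=1, x<0.
x=-0.35: |R|=0.6716
R=−1: 1+13/16x = −1+3/16x ⇒ -5/8x=2 ⇒ x=2/(-5/8)=-3.2000
Confirm numerically:
  x=-2.783: |R|=0.82874 <1
  x=-2.747: |R|=0.81313 <1
  x=-1.698: |R|=0.28795 <1
  x=-3.720: |R|=1.19146 >1
  x=-3.403: |R|=1.07745 >1
  x=-3.289: |R|=1.03441 >1
So |R|<1 on (-3.2000, 0).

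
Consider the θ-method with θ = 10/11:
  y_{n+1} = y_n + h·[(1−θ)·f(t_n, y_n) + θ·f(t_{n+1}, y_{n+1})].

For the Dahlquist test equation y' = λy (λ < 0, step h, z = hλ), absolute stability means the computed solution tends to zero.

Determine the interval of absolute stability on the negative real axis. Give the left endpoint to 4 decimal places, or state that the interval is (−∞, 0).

Set f=λy, z=hλ:
  y_{n+1} = y_n + z·[1/11·y_n + 10/11·y_{n+1}] ⇒ (1 − 10/11z)y_{n+1} = (1 + 1/11z)y_n
  R(z) = (1 + 1/11z)/(1 − 10/11z).

Solve |R(x)|<1 on ℝ⁻.
x=-1.06: |R|=0.4602
x=-2: |R|=0.2903
x=-10: |R|=0.0090
x=-100: |R|=0.0880
θ=10/11≥1/2 ⇒ |1+1/11x|<|1−10/11x| ∀x<0 ⇒ interval (−∞,0).

(−∞, 0) — no finite endpoint.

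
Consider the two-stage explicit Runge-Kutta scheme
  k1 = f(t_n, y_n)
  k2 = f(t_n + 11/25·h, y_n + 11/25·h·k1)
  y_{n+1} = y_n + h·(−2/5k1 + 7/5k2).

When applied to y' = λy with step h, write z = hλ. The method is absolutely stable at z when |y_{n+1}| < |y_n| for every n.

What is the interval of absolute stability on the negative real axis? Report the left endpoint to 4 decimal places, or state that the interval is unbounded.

With y'=λy (z=hλ):
  k1=λy_n ⇒ h·k1=z·y_n;  k2=λ(1+11/25z)y_n ⇒ h·k2=z(1+11/25z)y_n
  y_{n+1}/y_n = 1 − 2/5z + 7/5z(1+11/25z) = 1 + z + 77/125z²
  Hence R(z) = 1 + z + 77/125z².

Find x<0 with |R(x)|<1.
x=-1.17: |R|=0.6732
R=1: x+77/125x²=0 ⇒ x=−125/77=-1.6234; min R=1−1/(4·77/125)=0.5942>−1
Confirm numerically:
  x=-1.549: |R|=0.92903 <1
  x=-1.260: |R|=0.71796 <1
  x=-0.887: |R|=0.59765 <1
  x=-0.832: |R|=0.59441 <1
  x=-2.122: |R|=1.65178 >1
  x=-2.037: |R|=1.51901 >1
Stable set (-1.6234, 0).

z∈(-1.6234,0).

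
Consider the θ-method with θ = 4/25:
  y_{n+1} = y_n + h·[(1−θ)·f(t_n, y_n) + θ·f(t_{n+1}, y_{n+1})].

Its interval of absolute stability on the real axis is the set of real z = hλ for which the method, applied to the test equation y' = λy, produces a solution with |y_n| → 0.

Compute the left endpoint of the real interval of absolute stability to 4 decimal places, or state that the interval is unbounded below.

z* = -2.9412.

Set f=λy, z=hλ:
  y_{n+1} = y_n + z·[21/25·y_n + 4/25·y_{n+1}] ⇒ (1 − 4/25z)y_{n+1} = (1 + 21/25z)y_n
  Hence R(z) = (1 + 21/25z)/(1 − 4/25z).

Need |R(x)|<1, x<0.
x=-1.78: |R|=0.3854
R=−1: 1+21/25x = −1+4/25x ⇒ -17/25x=2 ⇒ x=2/(-17/25)=-2.9412
Confirm numerically:
  x=-2.497: |R|=0.78418 <1
  x=-2.136: |R|=0.59194 <1
  x=-2.046: |R|=0.54141 <1
  x=-1.836: |R|=0.41912 <1
  x=-3.378: |R|=1.19282 >1
  x=-3.205: |R|=1.11859 >1
  x=-3.198: |R|=1.11553 >1
Stable set (-2.9412, 0).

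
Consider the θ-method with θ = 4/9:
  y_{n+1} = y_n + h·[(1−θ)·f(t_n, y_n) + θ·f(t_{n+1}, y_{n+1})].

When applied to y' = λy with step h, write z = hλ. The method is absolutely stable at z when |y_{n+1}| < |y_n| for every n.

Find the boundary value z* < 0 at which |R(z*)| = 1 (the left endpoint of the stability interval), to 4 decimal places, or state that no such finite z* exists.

left endpoint -18.0000.

Set f=λy, z=hλ:
  y_{n+1} = y_n + z·[5/9·y_n + 4/9·y_{n+1}] ⇒ (1 − 4/9z)y_{n+1} = (1 + 5/9z)y_n
  R(z) = (1 + 5/9z)/(1 − 4/9z).

Find x<0 with |R(x)|<1.
x=-0.73: |R|=0.4488
R=−1: 1+5/9x = −1+4/9x ⇒ -1/9x=2 ⇒ x=2/(-1/9)=-18.0000
Confirm numerically:
  x=-14.102: |R|=0.94040 <1
  x=-11.585: |R|=0.88408 <1
  x=-9.450: |R|=0.81731 <1
  x=-18.269: |R|=1.00328 >1
  x=-18.042: |R|=1.00052 >1
Interval (-18.0000, 0).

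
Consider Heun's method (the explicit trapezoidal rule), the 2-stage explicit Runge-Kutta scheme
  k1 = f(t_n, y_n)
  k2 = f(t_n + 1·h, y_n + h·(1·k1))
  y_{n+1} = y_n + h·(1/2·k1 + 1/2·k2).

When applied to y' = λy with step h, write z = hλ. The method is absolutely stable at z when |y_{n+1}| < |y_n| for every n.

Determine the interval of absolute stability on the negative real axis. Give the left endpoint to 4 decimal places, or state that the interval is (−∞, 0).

z∈(-2.0000,0).

With y'=λy (z=hλ):
  order 2, 2-stage ⇒ R(z)=1+z+z^2/2
  (e.g. R(-1.16)=0.51280, |R|=0.51280)

Find x<0 with |R(x)|<1.
x=-1.16: |R|=0.5128
|R(-2.29)|=1.3321 |R(-1.86)|=0.8698 |R(-1.74)|=0.7738
Bisect:
  x_lo=-2.4573 |R|=1.5619  x_hi=-0.2717 |R|=0.7652
  mid=-1.36450 |R|=0.56643 →hi
  mid=-1.91092 |R|=0.91488 →hi
  mid=-2.18412 |R|=1.20107 →lo
  mid=-2.04752 |R|=1.04865 →lo
  mid=-1.97922 |R|=0.97943 →hi
  mid=-2.01337 |R|=1.01346 →lo
  mid=-1.99629 |R|=0.99630 →hi
  mid=-2.00483 |R|=1.00484 →lo
  ...
  [-2.00003,-1.99990] ⇒ x*=-2.0000
So |R|<1 on (-2.0000, 0).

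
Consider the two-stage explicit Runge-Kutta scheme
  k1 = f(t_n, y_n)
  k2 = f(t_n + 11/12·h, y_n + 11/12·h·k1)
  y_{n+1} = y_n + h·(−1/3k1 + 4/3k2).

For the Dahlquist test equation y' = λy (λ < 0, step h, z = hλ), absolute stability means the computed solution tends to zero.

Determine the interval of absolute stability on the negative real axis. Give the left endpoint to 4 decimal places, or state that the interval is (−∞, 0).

z∈(-0.8182,0).

Test eqn y'=λy, z=hλ:
  k1=λy_n ⇒ h·k1=z·y_n;  k2=λ(1+11/12z)y_n ⇒ h·k2=z(1+11/12z)y_n
  y_{n+1}/y_n = 1 − 1/3z + 4/3z(1+11/12z) = 1 + z + 11/9z²
  R(z) = 1 + z + 11/9z².

Solve |R(x)|<1 on ℝ⁻.
x=-1.15: |R|=1.4664
R=1: x+11/9x²=0 ⇒ x=−9/11=-0.8182; min R=1−1/(4·11/9)=0.7955>−1
Confirm numerically:
  x=-0.766: |R|=0.95115 <1
  x=-0.589: |R|=0.83501 <1
  x=-0.417: |R|=0.79553 <1
  x=-0.381: |R|=0.79642 <1
  x=-1.256: |R|=1.67210 >1
  x=-1.248: |R|=1.65562 >1
Interval (-0.8182, 0).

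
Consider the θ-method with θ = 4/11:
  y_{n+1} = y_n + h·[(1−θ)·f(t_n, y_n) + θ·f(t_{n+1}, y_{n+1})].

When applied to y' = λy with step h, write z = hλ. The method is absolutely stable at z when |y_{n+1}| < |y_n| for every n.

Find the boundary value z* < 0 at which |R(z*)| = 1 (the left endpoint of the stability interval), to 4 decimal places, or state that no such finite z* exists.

z* = -7.3333.

Test eqn y'=λy, z=hλ:
  y_{n+1} = y_n + z·[7/11·y_n + 4/11·y_{n+1}] ⇒ (1 − 4/11z)y_{n+1} = (1 + 7/11z)y_n
  Hence R(z) = (1 + 7/11z)/(1 − 4/11z).

Find x<0 with |R(x)|<1.
x=-0.57: |R|=0.5279
R=−1: 1+7/11x = −1+4/11x ⇒ -3/11x=2 ⇒ x=2/(-3/11)=-7.3333
Confirm numerically:
  x=-5.471: |R|=0.83010 <1
  x=-3.591: |R|=0.55736 <1
  x=-3.407: |R|=0.52172 <1
  x=-7.725: |R|=1.02804 >1
  x=-7.501: |R|=1.01227 >1
  x=-7.389: |R|=1.00412 >1
Interval (-7.3333, 0).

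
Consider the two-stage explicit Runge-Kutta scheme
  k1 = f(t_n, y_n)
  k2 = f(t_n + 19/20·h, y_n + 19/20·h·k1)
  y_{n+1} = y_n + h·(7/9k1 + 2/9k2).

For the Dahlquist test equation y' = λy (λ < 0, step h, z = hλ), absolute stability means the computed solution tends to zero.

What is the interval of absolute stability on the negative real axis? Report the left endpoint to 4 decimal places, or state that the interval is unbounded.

Set f=λy, z=hλ:
  k1=λy_n ⇒ h·k1=z·y_n;  k2=λ(1+19/20z)y_n ⇒ h·k2=z(1+19/20z)y_n
  y_{n+1}/y_n = 1 + 7/9z + 2/9z(1+19/20z) = 1 + z + 19/90z²
  R(z) = 1 + z + 19/90z².

Find x<0 with |R(x)|<1.
x=-0.6: |R|=0.4760
R=1: x+19/90x²=0 ⇒ x=−90/19=-4.7368; min R=1−1/(4·19/90)=-0.1842>−1
Confirm numerically:
  x=-4.051: |R|=0.41346 <1
  x=-3.773: |R|=0.23228 <1
  x=-2.285: |R|=0.18274 <1
  x=-5.243: |R|=1.56024 >1
  x=-4.930: |R|=1.20103 >1
Interval (-4.7368, 0).

z∈(-4.7368,0).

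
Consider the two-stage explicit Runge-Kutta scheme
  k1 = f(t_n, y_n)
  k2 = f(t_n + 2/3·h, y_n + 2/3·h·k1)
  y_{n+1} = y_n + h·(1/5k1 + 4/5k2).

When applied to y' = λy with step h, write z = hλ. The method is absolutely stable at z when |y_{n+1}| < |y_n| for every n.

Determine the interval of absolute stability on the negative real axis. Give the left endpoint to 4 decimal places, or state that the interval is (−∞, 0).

z∈(-1.8750,0).

Set f=λy, z=hλ:
  k1=λy_n ⇒ h·k1=z·y_n;  k2=λ(1+2/3z)y_n ⇒ h·k2=z(1+2/3z)y_n
  y_{n+1}/y_n = 1 + 1/5z + 4/5z(1+2/3z) = 1 + z + 8/15z²
  so R(z) = 1 + z + 8/15z².

Find x<0 with |R(x)|<1.
x=-1.29: |R|=0.5975
R=1: x+8/15x²=0 ⇒ x=−15/8=-1.8750; min R=1−1/(4·8/15)=0.5312>−1
Confirm numerically:
  x=-1.850: |R|=0.97533 <1
  x=-1.591: |R|=0.75902 <1
  x=-0.883: |R|=0.53283 <1
  x=-2.204: |R|=1.38673 >1
  x=-2.128: |R|=1.28714 >1
  x=-1.995: |R|=1.12768 >1
So |R|<1 on (-1.8750, 0).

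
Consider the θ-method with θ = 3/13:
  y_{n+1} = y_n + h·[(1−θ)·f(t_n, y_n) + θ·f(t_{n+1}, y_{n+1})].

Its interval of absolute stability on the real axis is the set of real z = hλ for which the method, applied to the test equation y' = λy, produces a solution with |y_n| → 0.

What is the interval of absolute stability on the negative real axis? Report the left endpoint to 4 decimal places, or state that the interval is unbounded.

On y'=λy, z=hλ:
  y_{n+1} = y_n + z·[10/13·y_n + 3/13·y_{n+1}] ⇒ (1 − 3/13z)y_{n+1} = (1 + 10/13z)y_n
  Hence R(z) = (1 + 10/13z)/(1 − 3/13z).

Find x<0 with |R(x)|<1.
x=-0.77: |R|=0.3462
R=−1: 1+10/13x = −1+3/13x ⇒ -7/13x=2 ⇒ x=2/(-7/13)=-3.7143
Confirm numerically:
  x=-2.286: |R|=0.49653 <1
  x=-1.875: |R|=0.30872 <1
  x=-1.546: |R|=0.13947 <1
  x=-3.900: |R|=1.05263 >1
  x=-3.749: |R|=1.01002 >1
Interval (-3.7143, 0).

(-3.7143, 0).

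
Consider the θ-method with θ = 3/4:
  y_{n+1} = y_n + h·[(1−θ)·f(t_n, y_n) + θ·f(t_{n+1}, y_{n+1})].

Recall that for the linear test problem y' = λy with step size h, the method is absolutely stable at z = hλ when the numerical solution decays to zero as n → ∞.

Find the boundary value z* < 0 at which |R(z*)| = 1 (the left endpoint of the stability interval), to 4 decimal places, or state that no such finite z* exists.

Set f=λy, z=hλ:
  y_{n+1} = y_n + z·[1/4·y_n + 3/4·y_{n+1}] ⇒ (1 − 3/4z)y_{n+1} = (1 + 1/4z)y_n
  R(z) = (1 + 1/4z)/(1 − 3/4z).

Find x<0 with |R(x)|<1.
x=-0.9: |R|=0.4627
x=-2: |R|=0.2000
x=-10: |R|=0.1765
x=-100: |R|=0.3158
θ=3/4≥1/2 ⇒ |1+1/4x|<|1−3/4x| ∀x<0 ⇒ unbounded interval.

(−∞, 0) — no finite endpoint.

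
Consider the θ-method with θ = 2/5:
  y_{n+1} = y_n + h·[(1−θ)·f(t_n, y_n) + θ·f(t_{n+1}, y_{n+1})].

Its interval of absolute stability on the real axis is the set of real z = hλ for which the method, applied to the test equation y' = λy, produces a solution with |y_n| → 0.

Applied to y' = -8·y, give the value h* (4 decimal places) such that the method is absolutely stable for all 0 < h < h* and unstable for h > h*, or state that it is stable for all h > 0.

(-10.0000,0); λ=-8 ⇒ h* = (10)/8 = 1.2500.

Test eqn y'=λy, z=hλ:
  y_{n+1} = y_n + z·[3/5·y_n + 2/5·y_{n+1}] ⇒ (1 − 2/5z)y_{n+1} = (1 + 3/5z)y_n
  ⇒ R(z) = (1 + 3/5z)/(1 − 2/5z).

Boundary: |R(x)|=1, x<0.
x=-0.98: |R|=0.2960
R=−1: 1+3/5x = −1+2/5x ⇒ -1/5x=2 ⇒ x=2/(-1/5)=-10.0000
Confirm numerically:
  x=-8.664: |R|=0.94016 <1
  x=-8.062: |R|=0.90826 <1
  x=-6.515: |R|=0.80671 <1
  x=-10.527: |R|=1.02023 >1
  x=-10.206: |R|=1.00811 >1
Interval (-10.0000, 0).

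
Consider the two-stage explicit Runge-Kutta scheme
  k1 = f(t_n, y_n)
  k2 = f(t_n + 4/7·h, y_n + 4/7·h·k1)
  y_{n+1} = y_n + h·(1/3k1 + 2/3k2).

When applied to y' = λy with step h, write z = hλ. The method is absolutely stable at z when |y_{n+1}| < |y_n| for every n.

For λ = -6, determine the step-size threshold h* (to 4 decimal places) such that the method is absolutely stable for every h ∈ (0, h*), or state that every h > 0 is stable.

(-2.6250,0); λ=-6 ⇒ h* = (21/8)/6 = 0.4375.

On y'=λy, z=hλ:
  k1=λy_n ⇒ h·k1=z·y_n;  k2=λ(1+4/7z)y_n ⇒ h·k2=z(1+4/7z)y_n
  y_{n+1}/y_n = 1 + 1/3z + 2/3z(1+4/7z) = 1 + z + 8/21z²
  ⇒ R(z) = 1 + z + 8/21z².

Need |R(x)|<1, x<0.
x=-0.83: |R|=0.4324
R=1: x+8/21x²=0 ⇒ x=−21/8=-2.6250; min R=1−1/(4·8/21)=0.3438>−1
Confirm numerically:
  x=-2.431: |R|=0.82034 <1
  x=-1.959: |R|=0.50297 <1
  x=-1.105: |R|=0.36015 <1
  x=-2.825: |R|=1.21524 >1
  x=-2.688: |R|=1.06451 >1
So |R|<1 on (-2.6250, 0).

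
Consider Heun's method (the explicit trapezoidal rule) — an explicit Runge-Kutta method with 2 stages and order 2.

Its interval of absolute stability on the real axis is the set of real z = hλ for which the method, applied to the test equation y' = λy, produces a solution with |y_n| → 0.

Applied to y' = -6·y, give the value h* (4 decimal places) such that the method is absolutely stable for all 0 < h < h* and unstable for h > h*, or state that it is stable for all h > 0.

(-2.0000,0); λ=-6 ⇒ h* = 0.3333.

Test eqn y'=λy, z=hλ:
  order 2, 2-stage ⇒ R(z)=1+z+z^2/2
  (e.g. R(-1.75)=0.78125, |R|=0.78125)

Boundary: |R(x)|=1, x<0.
x=-1.75: |R|=0.7812
|R(-2.32)|=1.3712 |R(-0.86)|=0.5098 |R(-0.65)|=0.5613
Bisect:
  x_lo=-2.7204 |R|=1.9798  x_hi=-0.2070 |R|=0.8144
  mid=-1.46369 |R|=0.60751 →hi
  mid=-2.09203 |R|=1.09627 →lo
  mid=-1.77786 |R|=0.80254 →hi
  mid=-1.93495 |R|=0.93706 →hi
  mid=-2.01349 |R|=1.01358 →lo
  mid=-1.97422 |R|=0.97455 →hi
  mid=-1.99386 |R|=0.99387 →hi
  mid=-2.00367 |R|=1.00368 →lo
  mid=-1.99876 |R|=0.99876 →hi
  ...
  [-2.00014,-1.99999] ⇒ x*=-2.0000
So |R|<1 on (-2.0000, 0).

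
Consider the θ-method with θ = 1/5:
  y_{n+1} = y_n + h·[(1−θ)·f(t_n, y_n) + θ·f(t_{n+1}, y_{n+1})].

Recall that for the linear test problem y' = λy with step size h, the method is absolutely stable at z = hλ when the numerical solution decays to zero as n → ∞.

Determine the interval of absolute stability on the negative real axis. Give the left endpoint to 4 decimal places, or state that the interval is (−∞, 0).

Test eqn y'=λy, z=hλ:
  y_{n+1} = y_n + z·[4/5·y_n + 1/5·y_{n+1}] ⇒ (1 − 1/5z)y_{n+1} = (1 + 4/5z)y_n
  so R(z) = (1 + 4/5z)/(1 − 1/5z).

Boundary: |R(x)|=1, x<0.
x=-1.08: |R|=0.1118
R=−1: 1+4/5x = −1+1/5x ⇒ -3/5x=2 ⇒ x=2/(-3/5)=-3.3333
Confirm numerically:
  x=-3.313: |R|=0.99266 <1
  x=-2.724: |R|=0.76334 <1
  x=-1.644: |R|=0.23721 <1
  x=-1.594: |R|=0.20867 <1
  x=-3.854: |R|=1.17642 >1
  x=-3.534: |R|=1.07054 >1
  x=-3.505: |R|=1.06055 >1
Stable set (-3.3333, 0).

z∈(-3.3333,0).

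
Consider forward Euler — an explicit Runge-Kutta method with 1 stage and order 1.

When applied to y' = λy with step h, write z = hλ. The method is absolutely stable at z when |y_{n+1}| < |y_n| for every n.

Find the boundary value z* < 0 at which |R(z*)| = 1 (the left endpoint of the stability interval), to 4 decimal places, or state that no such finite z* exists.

z* = -2.0000.

Test eqn y'=λy, z=hλ:
  order 1, 1-stage ⇒ R(z)=1+z
  (e.g. R(-1.33)=-0.33000, |R|=0.33000)

Find x<0 with |R(x)|<1.
x=-1.33: |R|=0.3300
|R(-1.4)|=0.4000 |R(-1.18)|=0.1800 |R(-0.95)|=0.0500
Bisect:
  x_lo=-2.5282 |R|=1.5282  x_hi=-0.1132 |R|=0.8868
  mid=-1.32072 |R|=0.32072 →hi
  mid=-1.92448 |R|=0.92448 →hi
  mid=-2.22636 |R|=1.22636 →lo
  mid=-2.07542 |R|=1.07542 →lo
  mid=-1.99995 |R|=0.99995 →hi
  mid=-2.03769 |R|=1.03769 →lo
  mid=-2.01882 |R|=1.01882 →lo
  mid=-2.00939 |R|=1.00939 →lo
  mid=-2.00467 |R|=1.00467 →lo
  ...
  [-2.00010,-1.99995] ⇒ x*=-2.0000
Interval (-2.0000, 0).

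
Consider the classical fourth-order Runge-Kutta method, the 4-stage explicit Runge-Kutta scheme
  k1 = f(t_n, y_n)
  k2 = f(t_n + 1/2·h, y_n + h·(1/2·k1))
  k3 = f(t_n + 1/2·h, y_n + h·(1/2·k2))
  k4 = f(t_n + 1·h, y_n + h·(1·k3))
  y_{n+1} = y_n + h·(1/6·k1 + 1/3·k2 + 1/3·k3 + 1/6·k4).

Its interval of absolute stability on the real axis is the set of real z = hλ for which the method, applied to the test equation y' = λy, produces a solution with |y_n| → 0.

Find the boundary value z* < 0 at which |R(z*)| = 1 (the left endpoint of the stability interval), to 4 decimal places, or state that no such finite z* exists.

With y'=λy (z=hλ):
  order 4, 4-stage ⇒ R(z)=1+z+z^2/2+z^3/6+z^4/24
  (e.g. R(-1.56)=0.27083, |R|=0.27083)

Find x<0 with |R(x)|<1.
x=-1.56: |R|=0.2708
|R(-2.28)|=0.4698 |R(-2.1)|=0.3718 |R(-0.79)|=0.4561
Bisect:
  x_lo=-3.3110 |R|=2.1282  x_hi=-0.3523 |R|=0.7031
  mid=-1.83166 |R|=0.29063 →hi
  mid=-2.57131 |R|=0.72249 →hi
  mid=-2.94114 |R|=1.26155 →lo
  mid=-2.75623 |R|=0.95706 →hi
  mid=-2.84869 |R|=1.09986 →lo
  mid=-2.80246 |R|=1.02619 →lo
  mid=-2.77934 |R|=0.99107 →hi
  ...
  [-2.78530,-2.78512] ⇒ x*=-2.7853
Stable set (-2.7853, 0).

left endpoint -2.7853.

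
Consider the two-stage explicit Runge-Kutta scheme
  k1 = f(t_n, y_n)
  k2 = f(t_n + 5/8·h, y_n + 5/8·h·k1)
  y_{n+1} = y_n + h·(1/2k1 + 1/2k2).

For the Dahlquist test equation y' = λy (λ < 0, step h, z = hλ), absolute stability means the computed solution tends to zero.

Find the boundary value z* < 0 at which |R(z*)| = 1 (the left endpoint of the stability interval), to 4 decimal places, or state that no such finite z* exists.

left endpoint -3.2000.

On y'=λy, z=hλ:
  k1=λy_n ⇒ h·k1=z·y_n;  k2=λ(1+5/8z)y_n ⇒ h·k2=z(1+5/8z)y_n
  y_{n+1}/y_n = 1 + 1/2z + 1/2z(1+5/8z) = 1 + z + 5/16z²
  ⇒ R(z) = 1 + z + 5/16z².

Solve |R(x)|<1 on ℝ⁻.
x=-1.53: |R|=0.2015
R=1: x+5/16x²=0 ⇒ x=−16/5=-3.2000; min R=1−1/(4·5/16)=0.2000>−1
Confirm numerically:
  x=-2.448: |R|=0.42472 <1
  x=-2.414: |R|=0.40706 <1
  x=-1.740: |R|=0.20612 <1
  x=-1.663: |R|=0.20124 <1
  x=-3.697: |R|=1.57419 >1
  x=-3.345: |R|=1.15157 >1
Stable set (-3.2000, 0).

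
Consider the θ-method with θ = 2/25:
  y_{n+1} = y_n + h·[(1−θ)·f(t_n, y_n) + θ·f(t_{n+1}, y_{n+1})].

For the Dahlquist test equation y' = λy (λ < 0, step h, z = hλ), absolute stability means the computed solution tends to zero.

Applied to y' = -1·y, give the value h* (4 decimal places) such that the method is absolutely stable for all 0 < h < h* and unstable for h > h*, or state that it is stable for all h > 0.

(-2.3810,0); λ=-1 ⇒ h* = (50/21)/1 = 2.3810.

On y'=λy, z=hλ:
  y_{n+1} = y_n + z·[23/25·y_n + 2/25·y_{n+1}] ⇒ (1 − 2/25z)y_{n+1} = (1 + 23/25z)y_n
  ⇒ R(z) = (1 + 23/25z)/(1 − 2/25z).

Boundary: |R(x)|=1, x<0.
x=-0.69: |R|=0.3461
R=−1: 1+23/25x = −1+2/25x ⇒ -21/25x=2 ⇒ x=2/(-21/25)=-2.3810
Confirm numerically:
  x=-2.099: |R|=0.79721 <1
  x=-1.773: |R|=0.55276 <1
  x=-1.237: |R|=0.12561 <1
  x=-2.935: |R|=1.37690 >1
  x=-2.500: |R|=1.08333 >1
  x=-2.483: |R|=1.07151 >1
So |R|<1 on (-2.3810, 0).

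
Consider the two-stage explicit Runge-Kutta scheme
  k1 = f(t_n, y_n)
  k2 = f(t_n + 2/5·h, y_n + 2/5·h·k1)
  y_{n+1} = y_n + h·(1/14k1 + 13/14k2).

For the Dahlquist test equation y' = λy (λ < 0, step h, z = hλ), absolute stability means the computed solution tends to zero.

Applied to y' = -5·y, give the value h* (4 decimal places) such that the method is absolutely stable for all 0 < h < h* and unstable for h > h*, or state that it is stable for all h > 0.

On y'=λy, z=hλ:
  k1=λy_n ⇒ h·k1=z·y_n;  k2=λ(1+2/5z)y_n ⇒ h·k2=z(1+2/5z)y_n
  y_{n+1}/y_n = 1 + 1/14z + 13/14z(1+2/5z) = 1 + z + 13/35z²
  Hence R(z) = 1 + z + 13/35z².

Need |R(x)|<1, x<0.
x=-0.32: |R|=0.7180
R=1: x+13/35x²=0 ⇒ x=−35/13=-2.6923; min R=1−1/(4·13/35)=0.3269>−1
Confirm numerically:
  x=-2.123: |R|=0.55108 <1
  x=-1.854: |R|=0.42272 <1
  x=-1.268: |R|=0.32919 <1
  x=-3.292: |R|=1.73327 >1
  x=-2.881: |R|=1.20192 >1
  x=-2.815: |R|=1.12828 >1
So |R|<1 on (-2.6923, 0).

(-2.6923,0); λ=-5 ⇒ h* = (35/13)/5 = 0.5385.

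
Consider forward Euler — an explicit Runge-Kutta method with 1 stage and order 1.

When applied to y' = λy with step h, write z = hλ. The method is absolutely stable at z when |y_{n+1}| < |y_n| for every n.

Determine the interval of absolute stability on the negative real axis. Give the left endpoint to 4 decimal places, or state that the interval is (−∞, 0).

(-2.0000, 0).

With y'=λy (z=hλ):
  order 1, 1-stage ⇒ R(z)=1+z
  (e.g. R(-1.32)=-0.32000, |R|=0.32000)

Need |R(x)|<1, x<0.
x=-1.32: |R|=0.3200
|R(-2.32)|=1.3200 |R(-1.8)|=0.8000 |R(-1.52)|=0.5200
Bisect:
  x_lo=-2.8615 |R|=1.8615  x_hi=-0.3620 |R|=0.6380
  mid=-1.61172 |R|=0.61172 →hi
  mid=-2.23661 |R|=1.23661 →lo
  mid=-1.92416 |R|=0.92416 →hi
  mid=-2.08039 |R|=1.08039 →lo
  mid=-2.00228 |R|=1.00228 →lo
  mid=-1.96322 |R|=0.96322 →hi
  mid=-1.98275 |R|=0.98275 →hi
  mid=-1.99251 |R|=0.99251 →hi
  mid=-1.99739 |R|=0.99739 →hi
  ...
  [-2.00014,-1.99999] ⇒ x*=-2.0000
Interval (-2.0000, 0).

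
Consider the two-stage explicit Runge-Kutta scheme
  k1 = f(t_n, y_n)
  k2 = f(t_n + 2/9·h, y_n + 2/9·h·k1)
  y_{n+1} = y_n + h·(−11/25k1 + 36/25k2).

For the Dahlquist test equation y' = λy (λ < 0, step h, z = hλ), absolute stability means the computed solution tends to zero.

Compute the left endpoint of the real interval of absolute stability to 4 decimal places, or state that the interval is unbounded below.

z* = -3.1250.

Test eqn y'=λy, z=hλ:
  k1=λy_n ⇒ h·k1=z·y_n;  k2=λ(1+2/9z)y_n ⇒ h·k2=z(1+2/9z)y_n
  y_{n+1}/y_n = 1 − 11/25z + 36/25z(1+2/9z) = 1 + z + 8/25z²
  ⇒ R(z) = 1 + z + 8/25z².

Need |R(x)|<1, x<0.
x=-1.41: |R|=0.2262
R=1: x+8/25x²=0 ⇒ x=−25/8=-3.1250; min R=1−1/(4·8/25)=0.2188>−1
Confirm numerically:
  x=-2.430: |R|=0.45957 <1
  x=-1.956: |R|=0.26830 <1
  x=-1.923: |R|=0.26034 <1
  x=-1.299: |R|=0.24097 <1
  x=-3.299: |R|=1.18369 >1
  x=-3.152: |R|=1.02723 >1
So |R|<1 on (-3.1250, 0).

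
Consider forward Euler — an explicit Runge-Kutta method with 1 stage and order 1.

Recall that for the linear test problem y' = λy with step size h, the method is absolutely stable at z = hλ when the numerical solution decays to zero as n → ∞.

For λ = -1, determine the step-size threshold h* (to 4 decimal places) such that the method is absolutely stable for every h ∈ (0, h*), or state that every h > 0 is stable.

(-2.0000,0); λ=-1 ⇒ h* = 2.0000.

On y'=λy, z=hλ:
  order 1, 1-stage ⇒ R(z)=1+z
  (e.g. R(-0.92)=0.08000, |R|=0.08000)

Boundary: |R(x)|=1, x<0.
x=-0.92: |R|=0.0800
|R(-1.04)|=0.0400 |R(-0.97)|=0.0300 |R(-0.87)|=0.1300
Bisect:
  x_lo=-2.7446 |R|=1.7446  x_hi=-0.2764 |R|=0.7236
  mid=-1.51053 |R|=0.51053 →hi
  mid=-2.12759 |R|=1.12759 →lo
  mid=-1.81906 |R|=0.81906 →hi
  mid=-1.97332 |R|=0.97332 →hi
  mid=-2.05046 |R|=1.05046 →lo
  mid=-2.01189 |R|=1.01189 →lo
  mid=-1.99261 |R|=0.99261 →hi
  ...
  [-2.00014,-1.99999] ⇒ x*=-2.0000
So |R|<1 on (-2.0000, 0).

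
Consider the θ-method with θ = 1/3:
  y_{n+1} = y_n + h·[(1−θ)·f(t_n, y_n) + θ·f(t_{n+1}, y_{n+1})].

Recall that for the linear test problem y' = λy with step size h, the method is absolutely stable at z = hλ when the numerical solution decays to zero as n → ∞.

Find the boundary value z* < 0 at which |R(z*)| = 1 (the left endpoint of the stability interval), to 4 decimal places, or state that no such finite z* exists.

On y'=λy, z=hλ:
  y_{n+1} = y_n + z·[2/3·y_n + 1/3·y_{n+1}] ⇒ (1 − 1/3z)y_{n+1} = (1 + 2/3z)y_n
  R(z) = (1 + 2/3z)/(1 − 1/3z).

Find x<0 with |R(x)|<1.
x=-0.33: |R|=0.7027
R=−1: 1+2/3x = −1+1/3x ⇒ -1/3x=2 ⇒ x=2/(-1/3)=-6.0000
Confirm numerically:
  x=-4.799: |R|=0.84601 <1
  x=-4.021: |R|=0.71813 <1
  x=-3.903: |R|=0.69622 <1
  x=-6.514: |R|=1.05403 >1
  x=-6.200: |R|=1.02174 >1
  x=-6.156: |R|=1.01704 >1
Interval (-6.0000, 0).

z* = -6.0000.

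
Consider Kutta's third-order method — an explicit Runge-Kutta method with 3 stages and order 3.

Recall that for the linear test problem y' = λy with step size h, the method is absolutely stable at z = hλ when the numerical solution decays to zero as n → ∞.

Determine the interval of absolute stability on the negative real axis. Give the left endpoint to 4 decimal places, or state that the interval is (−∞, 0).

With y'=λy (z=hλ):
  order 3, 3-stage ⇒ R(z)=1+z+z^2/2+z^3/6
  (e.g. R(-0.36)=0.69702, |R|=0.69702)

Solve |R(x)|<1 on ℝ⁻.
x=-0.36: |R|=0.6970
|R(-2.81)|=1.5600 |R(-2.59)|=1.1316 |R(-0.58)|=0.5557
Bisect:
  x_lo=-3.0383 |R|=2.0973  x_hi=-0.1132 |R|=0.8930
  mid=-1.57574 |R|=0.01366 →hi
  mid=-2.30702 |R|=0.69231 →hi
  mid=-2.67267 |R|=1.28297 →lo
  mid=-2.48985 |R|=0.96274 →hi
  mid=-2.58126 |R|=1.11625 →lo
  mid=-2.53555 |R|=1.03789 →lo
  mid=-2.51270 |R|=0.99992 →hi
  ...
  [-2.51288,-2.51270] ⇒ x*=-2.5127
So |R|<1 on (-2.5127, 0).

(-2.5127, 0).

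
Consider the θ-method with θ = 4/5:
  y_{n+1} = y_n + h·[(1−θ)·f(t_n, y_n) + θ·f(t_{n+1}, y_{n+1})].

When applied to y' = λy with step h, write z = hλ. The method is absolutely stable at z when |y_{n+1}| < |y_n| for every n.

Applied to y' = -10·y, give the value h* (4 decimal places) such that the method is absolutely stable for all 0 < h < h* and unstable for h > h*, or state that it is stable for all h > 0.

Test eqn y'=λy, z=hλ:
  y_{n+1} = y_n + z·[1/5·y_n + 4/5·y_{n+1}] ⇒ (1 − 4/5z)y_{n+1} = (1 + 1/5z)y_n
  so R(z) = (1 + 1/5z)/(1 − 4/5z).

Find x<0 with |R(x)|<1.
x=-1.07: |R|=0.4235
x=-2: |R|=0.2308
x=-10: |R|=0.1111
x=-100: |R|=0.2346
θ=4/5≥1/2 ⇒ |1+1/5x|<|1−4/5x| ∀x<0 ⇒ interval (−∞,0).

interval (−∞, 0). Any h>0 works for λ=-10.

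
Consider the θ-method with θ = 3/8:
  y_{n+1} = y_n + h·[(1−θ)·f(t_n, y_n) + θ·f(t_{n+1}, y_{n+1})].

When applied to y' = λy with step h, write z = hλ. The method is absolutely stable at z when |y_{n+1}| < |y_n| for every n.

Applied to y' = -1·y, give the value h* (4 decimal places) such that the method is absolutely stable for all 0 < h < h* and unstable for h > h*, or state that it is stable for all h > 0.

(-8.0000,0); λ=-1 ⇒ h* = (8)/1 = 8.0000.

Set f=λy, z=hλ:
  y_{n+1} = y_n + z·[5/8·y_n + 3/8·y_{n+1}] ⇒ (1 − 3/8z)y_{n+1} = (1 + 5/8z)y_n
  R(z) = (1 + 5/8z)/(1 − 3/8z).

Boundary: |R(x)|=1, x<0.
x=-0.52: |R|=0.5649
R=−1: 1+5/8x = −1+3/8x ⇒ -1/4x=2 ⇒ x=2/(-1/4)=-8.0000
Confirm numerically:
  x=-7.453: |R|=0.96396 <1
  x=-5.884: |R|=0.83502 <1
  x=-4.065: |R|=0.61030 <1
  x=-3.348: |R|=0.48437 <1
  x=-8.553: |R|=1.03286 >1
  x=-8.452: |R|=1.02710 >1
Stable set (-8.0000, 0).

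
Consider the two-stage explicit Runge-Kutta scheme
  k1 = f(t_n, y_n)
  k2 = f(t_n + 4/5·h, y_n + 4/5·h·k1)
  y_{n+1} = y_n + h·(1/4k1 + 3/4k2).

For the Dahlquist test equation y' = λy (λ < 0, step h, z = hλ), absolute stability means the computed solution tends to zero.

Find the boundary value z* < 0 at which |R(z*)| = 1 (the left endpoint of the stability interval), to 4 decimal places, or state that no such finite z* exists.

On y'=λy, z=hλ:
  k1=λy_n ⇒ h·k1=z·y_n;  k2=λ(1+4/5z)y_n ⇒ h·k2=z(1+4/5z)y_n
  y_{n+1}/y_n = 1 + 1/4z + 3/4z(1+4/5z) = 1 + z + 3/5z²
  Hence R(z) = 1 + z + 3/5z².

Need |R(x)|<1, x<0.
x=-0.47: |R|=0.6625
R=1: x+3/5x²=0 ⇒ x=−5/3=-1.6667; min R=1−1/(4·3/5)=0.5833>−1
Confirm numerically:
  x=-1.547: |R|=0.88893 <1
  x=-1.538: |R|=0.88127 <1
  x=-1.457: |R|=0.81671 <1
  x=-0.773: |R|=0.58552 <1
  x=-2.128: |R|=1.58903 >1
  x=-2.114: |R|=1.56740 >1
Stable set (-1.6667, 0).

left endpoint -1.6667.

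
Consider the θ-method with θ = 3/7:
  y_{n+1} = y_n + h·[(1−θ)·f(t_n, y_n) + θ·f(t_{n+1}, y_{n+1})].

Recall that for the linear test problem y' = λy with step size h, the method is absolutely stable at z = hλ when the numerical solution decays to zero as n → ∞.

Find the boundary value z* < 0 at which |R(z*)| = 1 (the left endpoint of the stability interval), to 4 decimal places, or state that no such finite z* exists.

On y'=λy, z=hλ:
  y_{n+1} = y_n + z·[4/7·y_n + 3/7·y_{n+1}] ⇒ (1 − 3/7z)y_{n+1} = (1 + 4/7z)y_n
  R(z) = (1 + 4/7z)/(1 − 3/7z).

Boundary: |R(x)|=1, x<0.
x=-0.87: |R|=0.3663
R=−1: 1+4/7x = −1+3/7x ⇒ -1/7x=2 ⇒ x=2/(-1/7)=-14.0000
Confirm numerically:
  x=-13.020: |R|=0.97872 <1
  x=-10.478: |R|=0.90836 <1
  x=-8.487: |R|=0.83017 <1
  x=-5.764: |R|=0.66096 <1
  x=-14.387: |R|=1.00772 >1
  x=-14.325: |R|=1.00650 >1
So |R|<1 on (-14.0000, 0).

left endpoint -14.0000.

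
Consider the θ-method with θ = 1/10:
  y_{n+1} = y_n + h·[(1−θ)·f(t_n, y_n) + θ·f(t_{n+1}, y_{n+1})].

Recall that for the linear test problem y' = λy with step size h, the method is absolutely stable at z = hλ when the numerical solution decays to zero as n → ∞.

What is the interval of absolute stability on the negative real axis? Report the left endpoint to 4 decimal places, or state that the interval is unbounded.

With y'=λy (z=hλ):
  y_{n+1} = y_n + z·[9/10·y_n + 1/10·y_{n+1}] ⇒ (1 − 1/10z)y_{n+1} = (1 + 9/10z)y_n
  Hence R(z) = (1 + 9/10z)/(1 − 1/10z).

Solve |R(x)|<1 on ℝ⁻.
x=-1.22: |R|=0.0873
R=−1: 1+9/10x = −1+1/10x ⇒ -4/5x=2 ⇒ x=2/(-4/5)=-2.5000
Confirm numerically:
  x=-2.220: |R|=0.81669 <1
  x=-1.989: |R|=0.65902 <1
  x=-1.652: |R|=0.41778 <1
  x=-2.885: |R|=1.23904 >1
  x=-2.823: |R|=1.20151 >1
So |R|<1 on (-2.5000, 0).

z∈(-2.5000,0).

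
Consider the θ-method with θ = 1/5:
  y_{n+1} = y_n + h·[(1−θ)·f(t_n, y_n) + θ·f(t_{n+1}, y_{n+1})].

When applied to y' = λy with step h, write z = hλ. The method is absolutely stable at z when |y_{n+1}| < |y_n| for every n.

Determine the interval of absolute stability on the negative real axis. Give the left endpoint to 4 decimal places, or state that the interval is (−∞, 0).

z∈(-3.3333,0).

Set f=λy, z=hλ:
  y_{n+1} = y_n + z·[4/5·y_n + 1/5·y_{n+1}] ⇒ (1 − 1/5z)y_{n+1} = (1 + 4/5z)y_n
  ⇒ R(z) = (1 + 4/5z)/(1 − 1/5z).

Boundary: |R(x)|=1, x<0.
x=-1.73: |R|=0.2853
R=−1: 1+4/5x = −1+1/5x ⇒ -3/5x=2 ⇒ x=2/(-3/5)=-3.3333
Confirm numerically:
  x=-3.265: |R|=0.97520 <1
  x=-2.773: |R|=0.78374 <1
  x=-2.431: |R|=0.63572 <1
  x=-1.833: |R|=0.34128 <1
  x=-3.769: |R|=1.14905 >1
  x=-3.566: |R|=1.08148 >1
  x=-3.396: |R|=1.02239 >1
Stable set (-3.3333, 0).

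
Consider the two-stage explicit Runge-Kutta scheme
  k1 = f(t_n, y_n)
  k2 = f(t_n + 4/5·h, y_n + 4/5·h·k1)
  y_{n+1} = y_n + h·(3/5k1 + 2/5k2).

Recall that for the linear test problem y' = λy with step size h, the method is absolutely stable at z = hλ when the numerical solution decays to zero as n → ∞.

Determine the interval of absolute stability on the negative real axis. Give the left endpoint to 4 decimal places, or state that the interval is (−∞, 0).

z∈(-3.1250,0).

On y'=λy, z=hλ:
  k1=λy_n ⇒ h·k1=z·y_n;  k2=λ(1+4/5z)y_n ⇒ h·k2=z(1+4/5z)y_n
  y_{n+1}/y_n = 1 + 3/5z + 2/5z(1+4/5z) = 1 + z + 8/25z²
  R(z) = 1 + z + 8/25z².

Find x<0 with |R(x)|<1.
x=-1.02: |R|=0.3129
R=1: x+8/25x²=0 ⇒ x=−25/8=-3.1250; min R=1−1/(4·8/25)=0.2188>−1
Confirm numerically:
  x=-2.700: |R|=0.63280 <1
  x=-2.029: |R|=0.28839 <1
  x=-1.440: |R|=0.22355 <1
  x=-3.361: |R|=1.25382 >1
  x=-3.351: |R|=1.24234 >1
So |R|<1 on (-3.1250, 0).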